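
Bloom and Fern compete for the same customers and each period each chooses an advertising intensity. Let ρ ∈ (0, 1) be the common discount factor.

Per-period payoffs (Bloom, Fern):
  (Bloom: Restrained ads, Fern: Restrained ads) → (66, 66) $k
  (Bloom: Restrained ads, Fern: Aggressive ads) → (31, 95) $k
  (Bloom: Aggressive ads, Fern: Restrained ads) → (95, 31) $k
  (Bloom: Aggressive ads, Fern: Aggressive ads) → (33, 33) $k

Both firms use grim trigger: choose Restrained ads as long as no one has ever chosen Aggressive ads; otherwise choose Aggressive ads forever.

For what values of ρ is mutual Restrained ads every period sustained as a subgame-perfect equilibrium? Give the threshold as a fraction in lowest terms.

Under grim trigger the critical discount factor is (T−C)/(T−P) with T = 95, C = 66, P = 33.
ρ* = (95−66)/(95−33) = 29/62.

29/62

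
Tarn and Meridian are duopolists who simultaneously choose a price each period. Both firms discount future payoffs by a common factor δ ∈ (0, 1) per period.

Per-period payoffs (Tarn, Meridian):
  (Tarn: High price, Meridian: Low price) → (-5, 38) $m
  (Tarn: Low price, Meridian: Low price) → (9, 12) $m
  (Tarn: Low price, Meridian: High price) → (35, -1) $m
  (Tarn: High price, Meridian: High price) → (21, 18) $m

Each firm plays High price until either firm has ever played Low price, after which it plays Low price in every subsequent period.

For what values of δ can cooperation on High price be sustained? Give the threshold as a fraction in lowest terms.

10/13

Tarn: cooperation gives 21 each period; deviation gives 35 once then 9 forever.
  21/(1−δ) ≥ 35 + 9δ/(1−δ) ⇒ δ ≥ 14/26 = 7/13.
Meridian: cooperation gives 18 each period; deviation gives 38 once then 12 forever.
  δ ≥ 20/26 = 10/13.
Both must hold, so the binding constraint is Meridian's: δ ≥ 10/13.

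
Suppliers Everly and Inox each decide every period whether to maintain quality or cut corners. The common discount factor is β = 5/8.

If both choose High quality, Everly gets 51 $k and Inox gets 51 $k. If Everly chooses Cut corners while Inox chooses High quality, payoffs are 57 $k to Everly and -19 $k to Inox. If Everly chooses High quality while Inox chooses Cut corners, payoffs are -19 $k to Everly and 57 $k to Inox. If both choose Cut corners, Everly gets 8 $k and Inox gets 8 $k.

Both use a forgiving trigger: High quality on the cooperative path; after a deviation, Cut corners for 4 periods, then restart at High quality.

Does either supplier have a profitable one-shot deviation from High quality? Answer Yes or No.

No

IC: β+…+β^4 ≥ (57−51)/(51−8) = 6/43.
At β = 5/8: partial sum = 1.4124 ≥ 0.1395. Cooperation sustainable.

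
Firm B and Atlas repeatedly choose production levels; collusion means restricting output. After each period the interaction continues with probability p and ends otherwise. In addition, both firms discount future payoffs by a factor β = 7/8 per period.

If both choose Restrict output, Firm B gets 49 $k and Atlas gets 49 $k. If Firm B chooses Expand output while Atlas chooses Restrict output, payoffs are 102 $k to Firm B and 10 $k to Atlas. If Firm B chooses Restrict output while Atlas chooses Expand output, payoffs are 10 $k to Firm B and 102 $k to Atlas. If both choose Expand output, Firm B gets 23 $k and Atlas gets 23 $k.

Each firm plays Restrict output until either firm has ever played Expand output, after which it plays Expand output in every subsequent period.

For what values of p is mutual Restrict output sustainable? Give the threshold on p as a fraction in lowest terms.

With continuation probability p and discount β, the effective per-period discount factor is βp.
Grim-trigger IC: βp ≥ (102−49)/(102−23) = 53/79.
So p ≥ (53/79)/(7/8) = 424/553.

424/553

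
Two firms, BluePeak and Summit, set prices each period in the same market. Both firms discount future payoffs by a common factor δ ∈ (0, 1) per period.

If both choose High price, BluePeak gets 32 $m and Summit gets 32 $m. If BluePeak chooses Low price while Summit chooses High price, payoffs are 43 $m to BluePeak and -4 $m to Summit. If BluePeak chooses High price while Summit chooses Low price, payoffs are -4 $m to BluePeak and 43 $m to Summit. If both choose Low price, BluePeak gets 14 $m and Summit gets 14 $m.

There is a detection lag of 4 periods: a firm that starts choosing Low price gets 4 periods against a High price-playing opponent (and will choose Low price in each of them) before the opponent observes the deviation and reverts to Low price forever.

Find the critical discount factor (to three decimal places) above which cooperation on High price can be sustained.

0.785

A deviator earns 43 for 4 periods, then 14 forever; cooperating earns 32 forever. Multiplying the IC by (1−δ):
32 ≥ 43(1−δ^4) + 14δ^4, so 29·δ^4 ≥ 11 and δ^4 ≥ 11/29.
δ ≥ (11/29)^(1/4) ≈ 0.785.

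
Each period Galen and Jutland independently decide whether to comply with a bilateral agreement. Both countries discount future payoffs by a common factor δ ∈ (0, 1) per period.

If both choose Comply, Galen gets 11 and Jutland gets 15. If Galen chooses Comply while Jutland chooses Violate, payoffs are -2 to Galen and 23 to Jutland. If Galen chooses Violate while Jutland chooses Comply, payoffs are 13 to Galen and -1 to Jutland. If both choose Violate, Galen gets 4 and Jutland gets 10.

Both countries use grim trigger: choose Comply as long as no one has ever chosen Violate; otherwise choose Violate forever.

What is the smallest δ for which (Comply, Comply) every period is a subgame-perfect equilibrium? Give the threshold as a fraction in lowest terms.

Galen's threshold: (13−11)/(13−4) = 2/9.
Jutland's threshold: (23−15)/(23−10) = 8/13.
2/9 < 8/13, so Jutland binds and δ* = 8/13.

8/13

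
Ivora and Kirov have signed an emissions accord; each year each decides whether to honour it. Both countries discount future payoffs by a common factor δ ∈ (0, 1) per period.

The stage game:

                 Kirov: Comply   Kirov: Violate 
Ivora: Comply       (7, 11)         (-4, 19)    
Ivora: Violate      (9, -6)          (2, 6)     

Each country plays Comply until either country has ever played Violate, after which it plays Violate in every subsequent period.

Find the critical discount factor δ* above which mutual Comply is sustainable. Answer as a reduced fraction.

8/13

Ivora's threshold: (9−7)/(9−2) = 2/7.
Kirov's threshold: (19−11)/(19−6) = 8/13.
2/7 < 8/13, so Kirov binds and δ* = 8/13.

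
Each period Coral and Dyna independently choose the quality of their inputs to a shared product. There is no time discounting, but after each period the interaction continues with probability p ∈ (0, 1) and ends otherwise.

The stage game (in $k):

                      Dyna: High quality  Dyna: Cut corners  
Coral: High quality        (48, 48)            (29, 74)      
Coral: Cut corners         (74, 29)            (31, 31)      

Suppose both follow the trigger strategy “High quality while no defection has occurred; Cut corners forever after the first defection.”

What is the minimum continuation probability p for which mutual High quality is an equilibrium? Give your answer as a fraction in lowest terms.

26/43

Expected cooperation value is 48 + p·48 + p²·48 + … = 48/(1−p); deviation gives 74 + p·31/(1−p).
48 ≥ 74(1−p) + 31p ⇒ 43p ≥ 26 ⇒ p ≥ 26/43.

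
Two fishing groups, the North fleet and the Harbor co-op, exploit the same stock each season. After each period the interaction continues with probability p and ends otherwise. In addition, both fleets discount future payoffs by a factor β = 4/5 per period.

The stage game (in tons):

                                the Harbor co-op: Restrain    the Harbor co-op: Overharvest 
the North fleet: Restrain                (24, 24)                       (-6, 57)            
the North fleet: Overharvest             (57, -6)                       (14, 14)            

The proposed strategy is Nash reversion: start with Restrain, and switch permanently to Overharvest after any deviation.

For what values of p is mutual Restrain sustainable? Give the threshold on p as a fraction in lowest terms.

Expected continuation weight on next period's payoff is β·p = 4/5·p, which plays the role of the discount factor.
Cooperation requires 4/5·p ≥ (57−24)/(57−14) = 33/43, hence p ≥ 165/172.

165/172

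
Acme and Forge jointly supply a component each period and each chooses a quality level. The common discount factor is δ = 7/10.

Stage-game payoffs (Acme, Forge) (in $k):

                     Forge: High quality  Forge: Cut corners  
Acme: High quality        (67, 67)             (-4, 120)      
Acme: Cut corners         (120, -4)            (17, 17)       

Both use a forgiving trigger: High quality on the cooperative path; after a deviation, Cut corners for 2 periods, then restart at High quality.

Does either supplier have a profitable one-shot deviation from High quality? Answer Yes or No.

No

Comparing payoff streams over the 3 periods until play realigns: cooperate → 67(1+δ+…+δ^2); deviate → 120 + 17(δ+…+δ^2).
Cooperation is sustained iff (67−17)(δ+…+δ^2) ≥ 120−67.
δ+…+δ^2 = 7/10·(1−(7/10)^2)/(1−7/10) = 1.1900, and (120−67)/(67−17) = 1.0600.
1.1900 ≥ 1.0600, so cooperation is sustainable.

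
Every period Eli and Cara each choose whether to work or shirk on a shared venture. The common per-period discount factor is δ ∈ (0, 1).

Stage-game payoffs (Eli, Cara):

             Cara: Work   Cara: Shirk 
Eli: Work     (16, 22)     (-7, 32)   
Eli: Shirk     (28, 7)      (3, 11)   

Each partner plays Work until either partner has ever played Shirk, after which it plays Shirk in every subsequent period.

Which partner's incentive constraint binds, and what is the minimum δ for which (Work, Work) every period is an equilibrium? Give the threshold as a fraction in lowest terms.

Eli's threshold: (28−16)/(28−3) = 12/25.
Cara's threshold: (32−22)/(32−11) = 10/21.
12/25 > 10/21, so Eli binds and δ* = 12/25.

Eli; δ ≥ 12/25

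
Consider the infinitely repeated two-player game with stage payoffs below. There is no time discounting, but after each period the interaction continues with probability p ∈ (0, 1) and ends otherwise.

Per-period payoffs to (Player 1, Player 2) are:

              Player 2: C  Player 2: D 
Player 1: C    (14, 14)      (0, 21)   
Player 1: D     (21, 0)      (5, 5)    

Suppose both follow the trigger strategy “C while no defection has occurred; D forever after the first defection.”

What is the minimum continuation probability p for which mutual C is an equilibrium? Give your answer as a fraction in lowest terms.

Expected cooperation value is 14 + p·14 + p²·14 + … = 14/(1−p); deviation gives 21 + p·5/(1−p).
14 ≥ 21(1−p) + 5p ⇒ 16p ≥ 7 ⇒ p ≥ 7/16.

7/16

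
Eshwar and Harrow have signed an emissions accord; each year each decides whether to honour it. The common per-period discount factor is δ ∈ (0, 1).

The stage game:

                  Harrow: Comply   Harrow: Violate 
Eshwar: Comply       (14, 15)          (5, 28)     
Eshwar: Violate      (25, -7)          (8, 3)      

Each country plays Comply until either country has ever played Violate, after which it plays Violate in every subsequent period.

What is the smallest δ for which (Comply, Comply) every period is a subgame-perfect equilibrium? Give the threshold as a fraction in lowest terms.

Eshwar: cooperation gives 14 each period; deviation gives 25 once then 8 forever.
  14/(1−δ) ≥ 25 + 8δ/(1−δ) ⇒ δ ≥ 11/17.
Harrow: cooperation gives 15 each period; deviation gives 28 once then 3 forever.
  δ ≥ 13/25.
Both must hold, so the binding constraint is Eshwar's: δ ≥ 11/17.

11/17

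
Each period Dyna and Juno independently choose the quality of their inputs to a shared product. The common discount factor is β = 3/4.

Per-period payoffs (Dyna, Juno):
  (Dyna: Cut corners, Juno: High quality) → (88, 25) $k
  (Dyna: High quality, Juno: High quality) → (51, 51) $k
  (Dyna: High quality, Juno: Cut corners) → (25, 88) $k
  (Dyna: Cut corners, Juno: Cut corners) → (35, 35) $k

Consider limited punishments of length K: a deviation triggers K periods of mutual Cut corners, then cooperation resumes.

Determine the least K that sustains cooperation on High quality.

IC: β(1−β^K)/(1−β) ≥ (88−51)/(51−35) = 37/16.
With β = 3/4: need 1 − β^K ≥ 37/16·(1−3/4)/(3/4), i.e. β^K ≤ 0.2292.
Since (3/4)^5 = 0.2373 and (3/4)^6 = 0.1780, the smallest such K is 6.

6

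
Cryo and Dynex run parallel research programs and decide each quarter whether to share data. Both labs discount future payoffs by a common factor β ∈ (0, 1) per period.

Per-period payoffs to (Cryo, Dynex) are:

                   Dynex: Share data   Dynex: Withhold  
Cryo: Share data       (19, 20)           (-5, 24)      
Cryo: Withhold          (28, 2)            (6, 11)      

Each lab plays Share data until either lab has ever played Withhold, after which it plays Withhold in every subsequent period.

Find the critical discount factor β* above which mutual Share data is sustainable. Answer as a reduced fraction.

9/22

Cryo's threshold: (28−19)/(28−6) = 9/22.
Dynex's threshold: (24−20)/(24−11) = 4/13.
9/22 > 4/13, so Cryo binds and β* = 9/22.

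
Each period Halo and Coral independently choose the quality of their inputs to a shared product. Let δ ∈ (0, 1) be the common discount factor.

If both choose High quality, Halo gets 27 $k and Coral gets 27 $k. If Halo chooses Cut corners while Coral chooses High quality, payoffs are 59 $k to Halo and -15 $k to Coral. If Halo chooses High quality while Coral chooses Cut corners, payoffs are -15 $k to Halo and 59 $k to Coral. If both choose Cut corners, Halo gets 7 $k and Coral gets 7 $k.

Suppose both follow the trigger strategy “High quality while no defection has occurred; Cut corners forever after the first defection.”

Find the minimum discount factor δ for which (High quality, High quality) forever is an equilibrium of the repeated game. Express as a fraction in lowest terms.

27/(1−δ) ≥ 59 + 7δ/(1−δ)
27 ≥ 59 − 52δ
δ ≥ 32/52 = 8/13.

8/13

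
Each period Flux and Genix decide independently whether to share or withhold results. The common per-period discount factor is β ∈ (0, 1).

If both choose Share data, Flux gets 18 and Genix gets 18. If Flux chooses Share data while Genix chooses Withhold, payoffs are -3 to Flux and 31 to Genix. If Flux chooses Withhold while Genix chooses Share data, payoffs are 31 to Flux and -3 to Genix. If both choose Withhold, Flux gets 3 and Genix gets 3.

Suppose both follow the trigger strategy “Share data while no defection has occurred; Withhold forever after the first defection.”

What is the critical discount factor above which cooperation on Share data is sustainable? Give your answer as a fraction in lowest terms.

13/28

One-period gain from deviating is 31 − 18 = 13. The loss is 18 − 3 = 15 in every subsequent period, with present value 15·β/(1−β).
Deviation is unprofitable when 15·β/(1−β) ≥ 13, i.e. β/(1−β) ≥ 13/15.
Equivalently β ≥ 13/(13+15) = 13/28.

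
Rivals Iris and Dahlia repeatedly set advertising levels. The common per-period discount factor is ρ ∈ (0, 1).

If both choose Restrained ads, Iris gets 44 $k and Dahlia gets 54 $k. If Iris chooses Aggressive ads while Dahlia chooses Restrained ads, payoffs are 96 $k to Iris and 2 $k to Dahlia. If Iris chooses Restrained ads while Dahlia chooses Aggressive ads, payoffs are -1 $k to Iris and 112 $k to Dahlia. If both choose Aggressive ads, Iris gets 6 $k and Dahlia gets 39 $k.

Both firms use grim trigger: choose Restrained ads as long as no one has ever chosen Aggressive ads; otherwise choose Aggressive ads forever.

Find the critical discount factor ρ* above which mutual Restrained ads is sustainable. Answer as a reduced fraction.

58/73

Iris's threshold: (96−44)/(96−6) = 26/45.
Dahlia's threshold: (112−54)/(112−39) = 58/73.
26/45 < 58/73, so Dahlia binds and ρ* = 58/73.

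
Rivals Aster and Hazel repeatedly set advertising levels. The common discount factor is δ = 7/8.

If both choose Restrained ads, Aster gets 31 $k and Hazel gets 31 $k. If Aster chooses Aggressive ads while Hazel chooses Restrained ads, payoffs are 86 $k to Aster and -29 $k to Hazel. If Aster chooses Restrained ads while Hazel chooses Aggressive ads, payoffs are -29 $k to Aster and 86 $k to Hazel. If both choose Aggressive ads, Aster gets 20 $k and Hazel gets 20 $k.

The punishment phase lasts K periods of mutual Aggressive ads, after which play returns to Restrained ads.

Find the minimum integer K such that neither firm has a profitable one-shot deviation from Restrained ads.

10

No profitable deviation requires (31−20)(δ+…+δ^K) ≥ 86−31, i.e. δ+…+δ^K ≥ 5 ≈ 5.0000.
With δ = 7/8, the partial sums are K=1: 0.8750, K=2: 1.6406, …, K=8: 4.5947, K=9: 4.8954, K=10: 5.1585.
K = 10 is the first length at which the sum reaches 5.0000.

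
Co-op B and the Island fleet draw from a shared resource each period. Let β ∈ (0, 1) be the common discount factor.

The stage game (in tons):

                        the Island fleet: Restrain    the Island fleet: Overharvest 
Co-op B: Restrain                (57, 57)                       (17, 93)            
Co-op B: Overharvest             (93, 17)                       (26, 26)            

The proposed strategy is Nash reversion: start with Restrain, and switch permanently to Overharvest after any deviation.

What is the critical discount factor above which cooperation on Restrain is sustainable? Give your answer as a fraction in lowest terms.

One-period gain from deviating is 93 − 57 = 36. The loss is 57 − 26 = 31 in every subsequent period, with present value 31·β/(1−β).
Deviation is unprofitable when 31·β/(1−β) ≥ 36, i.e. β/(1−β) ≥ 36/31.
Equivalently β ≥ 36/(36+31) = 36/67.

36/67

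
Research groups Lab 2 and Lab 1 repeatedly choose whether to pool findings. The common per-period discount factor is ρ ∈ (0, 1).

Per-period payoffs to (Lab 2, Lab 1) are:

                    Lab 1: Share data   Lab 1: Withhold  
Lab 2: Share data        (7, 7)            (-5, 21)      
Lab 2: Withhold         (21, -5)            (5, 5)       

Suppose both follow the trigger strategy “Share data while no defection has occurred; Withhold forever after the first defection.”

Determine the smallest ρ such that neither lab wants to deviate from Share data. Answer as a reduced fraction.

One-period gain from deviating is 21 − 7 = 14. The loss is 7 − 5 = 2 in every subsequent period, with present value 2·ρ/(1−ρ).
Deviation is unprofitable when 2·ρ/(1−ρ) ≥ 14, i.e. ρ/(1−ρ) ≥ 7.
Equivalently ρ ≥ 14/(14+2) = 7/8.

7/8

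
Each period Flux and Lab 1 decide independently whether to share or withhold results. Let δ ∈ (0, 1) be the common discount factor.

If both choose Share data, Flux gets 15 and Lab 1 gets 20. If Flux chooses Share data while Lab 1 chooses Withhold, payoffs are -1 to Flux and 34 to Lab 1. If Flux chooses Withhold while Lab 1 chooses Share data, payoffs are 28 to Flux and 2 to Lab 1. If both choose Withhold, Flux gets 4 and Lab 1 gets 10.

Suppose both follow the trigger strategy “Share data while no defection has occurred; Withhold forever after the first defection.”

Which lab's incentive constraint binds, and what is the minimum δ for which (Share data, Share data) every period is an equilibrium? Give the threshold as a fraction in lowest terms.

Flux's threshold: (28−15)/(28−4) = 13/24.
Lab 1's threshold: (34−20)/(34−10) = 7/12.
13/24 < 7/12, so Lab 1 binds and δ* = 7/12.

Lab 1; δ ≥ 7/12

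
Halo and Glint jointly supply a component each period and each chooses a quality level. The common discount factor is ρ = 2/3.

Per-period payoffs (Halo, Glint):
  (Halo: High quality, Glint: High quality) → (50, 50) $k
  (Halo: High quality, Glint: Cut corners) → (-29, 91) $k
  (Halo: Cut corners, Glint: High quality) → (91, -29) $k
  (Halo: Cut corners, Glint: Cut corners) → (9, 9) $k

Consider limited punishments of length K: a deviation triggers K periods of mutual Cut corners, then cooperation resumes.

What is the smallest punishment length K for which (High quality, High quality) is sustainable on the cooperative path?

Need Σ_{k=1}^{K} ρ^k ≥ (91−50)/(50−9) = 1.0000 at ρ = 2/3.
At K = 1 the sum is 0.6667 < 1.0000; at K = 2 it is 1.1111 ≥ 1.0000.
So the minimum punishment length is K = 2.

2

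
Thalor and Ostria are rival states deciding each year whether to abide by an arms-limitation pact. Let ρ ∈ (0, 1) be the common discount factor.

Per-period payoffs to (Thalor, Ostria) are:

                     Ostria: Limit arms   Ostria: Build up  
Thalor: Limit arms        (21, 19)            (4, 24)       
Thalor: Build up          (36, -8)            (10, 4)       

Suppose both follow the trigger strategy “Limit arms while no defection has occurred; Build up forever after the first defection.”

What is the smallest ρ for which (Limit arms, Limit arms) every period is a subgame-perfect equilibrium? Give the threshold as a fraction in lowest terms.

15/26

For Thalor: deviation gain 36−21 = 15, per-period punishment loss 21−10 = 11. IC gives ρ ≥ 15/26.
For Ostria: gain 5, loss 15 per period, so ρ ≥ 5/20 = 1/4.
The tighter constraint is Thalor's, so cooperation needs ρ ≥ 15/26.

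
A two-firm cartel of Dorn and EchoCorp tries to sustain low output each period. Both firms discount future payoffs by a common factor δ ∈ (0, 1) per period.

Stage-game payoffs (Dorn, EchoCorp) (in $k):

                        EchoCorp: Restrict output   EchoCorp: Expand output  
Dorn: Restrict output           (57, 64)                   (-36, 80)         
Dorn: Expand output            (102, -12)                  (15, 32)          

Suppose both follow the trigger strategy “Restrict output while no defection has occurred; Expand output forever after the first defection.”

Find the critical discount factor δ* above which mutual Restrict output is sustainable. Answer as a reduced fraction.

15/29

For Dorn: deviation gain 102−57 = 45, per-period punishment loss 57−15 = 42. IC gives δ ≥ 45/87 = 15/29.
For EchoCorp: gain 16, loss 32 per period, so δ ≥ 16/48 = 1/3.
The tighter constraint is Dorn's, so cooperation needs δ ≥ 15/29.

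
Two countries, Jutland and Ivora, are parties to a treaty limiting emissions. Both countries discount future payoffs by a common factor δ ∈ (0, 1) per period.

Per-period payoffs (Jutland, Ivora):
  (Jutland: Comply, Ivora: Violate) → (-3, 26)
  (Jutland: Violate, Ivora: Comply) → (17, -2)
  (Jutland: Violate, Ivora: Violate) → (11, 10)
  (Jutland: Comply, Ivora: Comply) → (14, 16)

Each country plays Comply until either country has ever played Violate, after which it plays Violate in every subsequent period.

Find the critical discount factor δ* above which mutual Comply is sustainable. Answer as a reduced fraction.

5/8

Jutland: cooperation gives 14 each period; deviation gives 17 once then 11 forever.
  14/(1−δ) ≥ 17 + 11δ/(1−δ) ⇒ δ ≥ 3/6 = 1/2.
Ivora: cooperation gives 16 each period; deviation gives 26 once then 10 forever.
  δ ≥ 10/16 = 5/8.
Both must hold, so the binding constraint is Ivora's: δ ≥ 5/8.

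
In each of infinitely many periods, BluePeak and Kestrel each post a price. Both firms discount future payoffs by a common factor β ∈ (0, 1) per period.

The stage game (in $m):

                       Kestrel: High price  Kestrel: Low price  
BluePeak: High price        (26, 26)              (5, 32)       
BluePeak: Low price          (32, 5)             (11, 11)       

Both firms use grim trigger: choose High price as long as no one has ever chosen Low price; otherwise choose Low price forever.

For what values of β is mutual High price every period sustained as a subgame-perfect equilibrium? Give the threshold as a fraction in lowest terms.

Under grim trigger the critical discount factor is (T−C)/(T−P) with T = 32, C = 26, P = 11.
β* = (32−26)/(32−11) = 6/21 = 2/7.

2/7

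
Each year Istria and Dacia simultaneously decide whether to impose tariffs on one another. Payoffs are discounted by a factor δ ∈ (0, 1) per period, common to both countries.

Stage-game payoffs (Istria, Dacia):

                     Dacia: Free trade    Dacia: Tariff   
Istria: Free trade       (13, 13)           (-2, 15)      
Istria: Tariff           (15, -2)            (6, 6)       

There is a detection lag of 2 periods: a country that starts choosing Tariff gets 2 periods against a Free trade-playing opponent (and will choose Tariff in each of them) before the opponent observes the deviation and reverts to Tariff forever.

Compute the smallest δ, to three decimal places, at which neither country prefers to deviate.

0.471

The best deviation is to choose Tariff for all 2 undetected periods, earning 15 each, then 6 forever once detected.
Deviation value: 15(1−δ^2)/(1−δ) + 6δ^2/(1−δ); cooperation value: 13/(1−δ).
IC: 13 ≥ 15(1−δ^2) + 6δ^2 = 15 − 9δ^2.
So δ^2 ≥ 2/9, giving δ ≥ (2/9)^(1/2) ≈ 0.471.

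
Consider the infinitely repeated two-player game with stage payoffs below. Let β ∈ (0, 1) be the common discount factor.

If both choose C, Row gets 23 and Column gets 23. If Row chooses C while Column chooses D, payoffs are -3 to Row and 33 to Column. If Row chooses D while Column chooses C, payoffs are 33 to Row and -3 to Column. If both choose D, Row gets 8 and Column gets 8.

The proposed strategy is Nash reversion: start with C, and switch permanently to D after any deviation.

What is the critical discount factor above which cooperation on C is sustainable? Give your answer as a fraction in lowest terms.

2/5

23/(1−β) ≥ 33 + 8β/(1−β)
23 ≥ 33 − 25β
β ≥ 10/25 = 2/5.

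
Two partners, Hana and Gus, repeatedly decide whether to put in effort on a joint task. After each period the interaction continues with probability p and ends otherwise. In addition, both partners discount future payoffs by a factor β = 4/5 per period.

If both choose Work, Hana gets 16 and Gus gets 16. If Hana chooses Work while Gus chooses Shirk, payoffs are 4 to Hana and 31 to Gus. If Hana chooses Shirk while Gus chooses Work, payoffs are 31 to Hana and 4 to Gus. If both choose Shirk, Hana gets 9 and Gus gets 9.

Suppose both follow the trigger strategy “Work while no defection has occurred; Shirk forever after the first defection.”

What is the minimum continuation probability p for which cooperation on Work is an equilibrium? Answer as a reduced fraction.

75/88

With continuation probability p and discount β, the effective per-period discount factor is βp.
Grim-trigger IC: βp ≥ (31−16)/(31−9) = 15/22.
So p ≥ (15/22)/(4/5) = 75/88.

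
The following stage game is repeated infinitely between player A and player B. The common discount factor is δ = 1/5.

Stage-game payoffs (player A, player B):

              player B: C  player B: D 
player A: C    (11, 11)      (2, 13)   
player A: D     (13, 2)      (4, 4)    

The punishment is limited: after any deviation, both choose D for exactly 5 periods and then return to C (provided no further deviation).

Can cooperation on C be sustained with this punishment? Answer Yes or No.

No

IC: δ+…+δ^5 ≥ (13−11)/(11−4) = 2/7.
At δ = 1/5: partial sum = 0.2499 < 0.2857. Cooperation not sustainable.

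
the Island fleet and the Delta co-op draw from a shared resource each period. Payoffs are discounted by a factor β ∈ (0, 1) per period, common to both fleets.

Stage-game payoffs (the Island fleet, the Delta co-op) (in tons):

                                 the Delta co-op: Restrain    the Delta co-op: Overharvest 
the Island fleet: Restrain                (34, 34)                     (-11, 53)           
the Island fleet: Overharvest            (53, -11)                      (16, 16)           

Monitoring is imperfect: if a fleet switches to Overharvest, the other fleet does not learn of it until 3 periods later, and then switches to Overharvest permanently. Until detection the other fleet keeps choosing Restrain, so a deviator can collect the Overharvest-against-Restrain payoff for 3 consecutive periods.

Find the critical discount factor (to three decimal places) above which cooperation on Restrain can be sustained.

0.801

Deviating for the 3 undetected periods gains 53−34 = 19 per period over cooperation, then loses 34−16 = 18 per period forever once punishment starts.
Gain: 19(1 + β + … + β^2); loss: 18·β^3/(1−β).
No profitable deviation ⇔ 19(1−β^3) ≤ 18·β^3, i.e. β^3 ≥ 19/(19+18) = 19/37.
Hence β ≥ (19/37)^(1/3) ≈ 0.801.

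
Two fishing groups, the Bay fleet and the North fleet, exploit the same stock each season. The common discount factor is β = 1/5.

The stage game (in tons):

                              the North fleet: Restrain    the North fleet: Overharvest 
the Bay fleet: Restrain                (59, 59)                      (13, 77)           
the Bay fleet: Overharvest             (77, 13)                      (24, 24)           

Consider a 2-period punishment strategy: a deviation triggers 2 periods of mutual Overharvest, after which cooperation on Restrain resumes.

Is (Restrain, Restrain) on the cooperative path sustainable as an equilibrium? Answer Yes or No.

No

A one-shot deviation gives 77 now, then 24 for 2 periods, then back to 59.
Gain from deviating: (77−59) today; loss: (59−24) in each of the next 2 periods.
No-deviation condition: (59−24)(β+…+β^2) ≥ 77−59, i.e. β+…+β^2 ≥ 18/35.
At β = 1/5: β+…+β^2 = 0.2400 < 0.5143.
So cooperation is not sustainable.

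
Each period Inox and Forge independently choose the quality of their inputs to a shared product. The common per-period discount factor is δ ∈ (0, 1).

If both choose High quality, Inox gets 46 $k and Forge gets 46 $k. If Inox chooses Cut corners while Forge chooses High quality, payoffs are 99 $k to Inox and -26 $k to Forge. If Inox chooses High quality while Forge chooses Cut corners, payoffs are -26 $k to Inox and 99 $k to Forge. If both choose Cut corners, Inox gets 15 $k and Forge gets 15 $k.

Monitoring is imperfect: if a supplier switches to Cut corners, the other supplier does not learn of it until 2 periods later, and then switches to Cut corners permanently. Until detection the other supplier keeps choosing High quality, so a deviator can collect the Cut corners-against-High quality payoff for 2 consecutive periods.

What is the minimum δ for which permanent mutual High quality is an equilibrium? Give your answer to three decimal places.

0.794

The best deviation is to choose Cut corners for all 2 undetected periods, earning 99 each, then 15 forever once detected.
Deviation value: 99(1−δ^2)/(1−δ) + 15δ^2/(1−δ); cooperation value: 46/(1−δ).
IC: 46 ≥ 99(1−δ^2) + 15δ^2 = 99 − 84δ^2.
So δ^2 ≥ 53/84, giving δ ≥ (53/84)^(1/2) ≈ 0.794.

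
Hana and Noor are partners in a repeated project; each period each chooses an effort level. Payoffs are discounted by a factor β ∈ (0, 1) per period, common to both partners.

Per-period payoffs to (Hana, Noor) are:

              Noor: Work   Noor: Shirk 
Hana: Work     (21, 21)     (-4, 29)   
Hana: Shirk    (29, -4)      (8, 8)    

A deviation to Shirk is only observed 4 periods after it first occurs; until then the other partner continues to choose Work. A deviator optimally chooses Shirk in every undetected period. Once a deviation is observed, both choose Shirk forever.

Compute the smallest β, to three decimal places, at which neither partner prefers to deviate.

0.786

Deviating for the 4 undetected periods gains 29−21 = 8 per period over cooperation, then loses 21−8 = 13 per period forever once punishment starts.
Gain: 8(1 + β + … + β^3); loss: 13·β^4/(1−β).
No profitable deviation ⇔ 8(1−β^4) ≤ 13·β^4, i.e. β^4 ≥ 8/(8+13) = 8/21.
Hence β ≥ (8/21)^(1/4) ≈ 0.786.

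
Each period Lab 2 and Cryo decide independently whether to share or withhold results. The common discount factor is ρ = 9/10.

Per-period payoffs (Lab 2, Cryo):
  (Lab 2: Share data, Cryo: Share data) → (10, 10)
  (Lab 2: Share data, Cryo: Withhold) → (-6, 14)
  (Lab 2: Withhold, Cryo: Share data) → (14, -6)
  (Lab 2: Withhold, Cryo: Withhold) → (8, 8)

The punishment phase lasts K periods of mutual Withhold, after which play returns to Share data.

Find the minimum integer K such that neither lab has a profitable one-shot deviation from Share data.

3

No profitable deviation requires (10−8)(ρ+…+ρ^K) ≥ 14−10, i.e. ρ+…+ρ^K ≥ 2 ≈ 2.0000.
With ρ = 9/10, the partial sums are K=1: 0.9000, K=2: 1.7100, K=3: 2.4390.
K = 3 is the first length at which the sum reaches 2.0000.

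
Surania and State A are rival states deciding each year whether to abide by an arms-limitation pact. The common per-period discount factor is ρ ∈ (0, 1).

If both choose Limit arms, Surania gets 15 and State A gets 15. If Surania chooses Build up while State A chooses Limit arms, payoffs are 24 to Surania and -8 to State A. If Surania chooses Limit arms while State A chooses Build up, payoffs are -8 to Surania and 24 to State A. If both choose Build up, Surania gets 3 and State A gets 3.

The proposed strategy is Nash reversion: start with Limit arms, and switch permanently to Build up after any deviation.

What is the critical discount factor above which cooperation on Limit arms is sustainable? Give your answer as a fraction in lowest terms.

3/7

One-period gain from deviating is 24 − 15 = 9. The loss is 15 − 3 = 12 in every subsequent period, with present value 12·ρ/(1−ρ).
Deviation is unprofitable when 12·ρ/(1−ρ) ≥ 9, i.e. ρ/(1−ρ) ≥ 3/4.
Equivalently ρ ≥ 9/(9+12) = 3/7.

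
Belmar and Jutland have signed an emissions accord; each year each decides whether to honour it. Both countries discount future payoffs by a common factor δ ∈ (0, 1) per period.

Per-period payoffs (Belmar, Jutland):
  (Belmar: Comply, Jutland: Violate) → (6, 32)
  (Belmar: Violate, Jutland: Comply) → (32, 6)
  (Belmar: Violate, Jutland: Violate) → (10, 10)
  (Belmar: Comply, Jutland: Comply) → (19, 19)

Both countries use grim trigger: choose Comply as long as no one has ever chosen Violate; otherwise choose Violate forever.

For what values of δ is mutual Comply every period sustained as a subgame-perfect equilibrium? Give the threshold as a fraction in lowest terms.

Cooperation forever yields 19 each period: 19/(1−δ).
Deviating yields 32 once, then 10 forever: 32 + 10δ/(1−δ).
No profitable deviation requires 19/(1−δ) ≥ 32 + 10δ/(1−δ).
Multiplying by (1−δ): 19 ≥ 32(1−δ) + 10δ = 32 − 22δ.
So 22δ ≥ 13, i.e. δ ≥ 13/22.

13/22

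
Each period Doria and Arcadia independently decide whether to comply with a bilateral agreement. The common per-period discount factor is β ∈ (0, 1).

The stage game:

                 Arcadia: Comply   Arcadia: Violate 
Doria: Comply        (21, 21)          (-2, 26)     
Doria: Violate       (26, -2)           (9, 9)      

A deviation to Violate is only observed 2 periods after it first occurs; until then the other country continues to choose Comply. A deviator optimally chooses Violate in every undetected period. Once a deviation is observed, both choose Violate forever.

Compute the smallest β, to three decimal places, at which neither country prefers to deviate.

0.542

The best deviation is to choose Violate for all 2 undetected periods, earning 26 each, then 9 forever once detected.
Deviation value: 26(1−β^2)/(1−β) + 9β^2/(1−β); cooperation value: 21/(1−β).
IC: 21 ≥ 26(1−β^2) + 9β^2 = 26 − 17β^2.
So β^2 ≥ 5/17, giving β ≥ (5/17)^(1/2) ≈ 0.542.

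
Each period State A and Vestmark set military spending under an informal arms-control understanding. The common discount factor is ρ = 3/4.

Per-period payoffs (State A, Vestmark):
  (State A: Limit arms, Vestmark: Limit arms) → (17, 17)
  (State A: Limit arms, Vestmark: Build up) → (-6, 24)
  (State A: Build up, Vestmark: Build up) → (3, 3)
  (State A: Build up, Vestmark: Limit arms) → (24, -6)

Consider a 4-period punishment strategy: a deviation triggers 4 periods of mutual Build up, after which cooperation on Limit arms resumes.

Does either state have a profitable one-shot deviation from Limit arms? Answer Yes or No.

No

Comparing payoff streams over the 5 periods until play realigns: cooperate → 17(1+ρ+…+ρ^4); deviate → 24 + 3(ρ+…+ρ^4).
Cooperation is sustained iff (17−3)(ρ+…+ρ^4) ≥ 24−17.
ρ+…+ρ^4 = 3/4·(1−(3/4)^4)/(1−3/4) = 2.0508, and (24−17)/(17−3) = 0.5000.
2.0508 ≥ 0.5000, so cooperation is sustainable.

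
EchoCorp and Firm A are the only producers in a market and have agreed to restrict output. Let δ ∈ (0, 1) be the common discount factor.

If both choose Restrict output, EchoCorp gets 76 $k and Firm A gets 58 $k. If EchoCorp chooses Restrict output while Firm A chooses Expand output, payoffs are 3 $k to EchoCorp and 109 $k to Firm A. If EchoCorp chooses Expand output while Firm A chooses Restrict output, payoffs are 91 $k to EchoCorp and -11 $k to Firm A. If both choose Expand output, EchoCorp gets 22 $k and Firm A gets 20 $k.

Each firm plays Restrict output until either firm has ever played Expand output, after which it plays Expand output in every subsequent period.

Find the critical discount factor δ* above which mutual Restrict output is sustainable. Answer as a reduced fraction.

For EchoCorp: deviation gain 91−76 = 15, per-period punishment loss 76−22 = 54. IC gives δ ≥ 15/69 = 5/23.
For Firm A: gain 51, loss 38 per period, so δ ≥ 51/89.
The tighter constraint is Firm A's, so cooperation needs δ ≥ 51/89.

51/89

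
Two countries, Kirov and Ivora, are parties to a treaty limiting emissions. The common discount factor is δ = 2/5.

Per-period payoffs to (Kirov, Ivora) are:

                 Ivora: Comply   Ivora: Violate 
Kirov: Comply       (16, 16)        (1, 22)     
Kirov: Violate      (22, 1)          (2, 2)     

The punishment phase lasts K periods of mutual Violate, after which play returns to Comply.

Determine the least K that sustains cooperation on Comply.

2

IC: δ(1−δ^K)/(1−δ) ≥ (22−16)/(16−2) = 3/7.
With δ = 2/5: need 1 − δ^K ≥ 3/7·(1−2/5)/(2/5), i.e. δ^K ≤ 0.3571.
Since (2/5)^1 = 0.4000 and (2/5)^2 = 0.1600, the smallest such K is 2.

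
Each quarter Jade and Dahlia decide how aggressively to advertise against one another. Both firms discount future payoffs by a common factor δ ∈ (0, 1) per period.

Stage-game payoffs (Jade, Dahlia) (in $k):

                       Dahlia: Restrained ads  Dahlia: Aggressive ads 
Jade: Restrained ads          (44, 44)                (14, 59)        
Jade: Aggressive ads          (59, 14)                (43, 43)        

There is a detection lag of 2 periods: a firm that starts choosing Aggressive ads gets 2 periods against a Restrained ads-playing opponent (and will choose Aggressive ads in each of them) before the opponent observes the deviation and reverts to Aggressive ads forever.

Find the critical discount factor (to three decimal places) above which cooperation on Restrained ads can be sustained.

A deviator earns 59 for 2 periods, then 43 forever; cooperating earns 44 forever. Multiplying the IC by (1−δ):
44 ≥ 59(1−δ^2) + 43δ^2, so 16·δ^2 ≥ 15 and δ^2 ≥ 15/16.
δ ≥ (15/16)^(1/2) ≈ 0.968.

0.968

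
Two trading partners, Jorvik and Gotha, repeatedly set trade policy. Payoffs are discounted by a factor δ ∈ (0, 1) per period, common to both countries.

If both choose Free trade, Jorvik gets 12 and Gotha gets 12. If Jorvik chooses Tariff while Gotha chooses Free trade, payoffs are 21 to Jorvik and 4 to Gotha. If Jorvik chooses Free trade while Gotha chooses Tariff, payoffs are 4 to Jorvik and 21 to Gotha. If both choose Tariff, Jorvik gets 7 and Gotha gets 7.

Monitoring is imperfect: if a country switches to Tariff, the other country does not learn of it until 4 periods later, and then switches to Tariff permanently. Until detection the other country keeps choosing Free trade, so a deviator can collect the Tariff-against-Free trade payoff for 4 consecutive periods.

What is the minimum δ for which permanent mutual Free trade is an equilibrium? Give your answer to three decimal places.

0.895

Deviating for the 4 undetected periods gains 21−12 = 9 per period over cooperation, then loses 12−7 = 5 per period forever once punishment starts.
Gain: 9(1 + δ + … + δ^3); loss: 5·δ^4/(1−δ).
No profitable deviation ⇔ 9(1−δ^4) ≤ 5·δ^4, i.e. δ^4 ≥ 9/(9+5) = 9/14.
Hence δ ≥ (9/14)^(1/4) ≈ 0.895.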